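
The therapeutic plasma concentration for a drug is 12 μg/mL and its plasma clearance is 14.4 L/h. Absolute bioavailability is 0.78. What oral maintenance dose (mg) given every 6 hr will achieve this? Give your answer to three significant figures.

1330 mg

D = CL × Css × τ / F = 14.40 × 12 × 6 / 0.78 = 1329 mg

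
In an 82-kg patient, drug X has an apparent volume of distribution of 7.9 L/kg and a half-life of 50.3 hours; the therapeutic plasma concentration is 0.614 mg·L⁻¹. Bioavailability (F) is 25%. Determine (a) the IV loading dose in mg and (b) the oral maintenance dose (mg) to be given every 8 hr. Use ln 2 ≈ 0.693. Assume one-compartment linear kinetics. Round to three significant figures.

(a) 398 mg; (b) 175 mg

Vd = 7.9 L/kg × 82 kg = 647.8 L
LD = Vd × C = 647.8 × 0.614 = 397.7 mg
CL = 0.693 × Vd / t½ = 0.693 × 647.8 / 50.3 = 8.925 L/h
D = CL × Css × τ / F = 8.925 × 0.614 × 8 / 0.25 = 175.4 mg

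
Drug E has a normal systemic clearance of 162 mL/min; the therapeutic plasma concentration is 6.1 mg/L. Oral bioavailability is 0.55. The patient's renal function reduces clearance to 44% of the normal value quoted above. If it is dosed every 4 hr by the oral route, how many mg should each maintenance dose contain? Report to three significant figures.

190 mg

CL = 162 mL/min = 162 × 0.06 = 9.720 L/h
Patient clearance = 0.44 × 9.720 = 4.277 L/h
D = CL × Css × τ / F = 4.277 × 6.1 × 4 / 0.55 = 189.7 mg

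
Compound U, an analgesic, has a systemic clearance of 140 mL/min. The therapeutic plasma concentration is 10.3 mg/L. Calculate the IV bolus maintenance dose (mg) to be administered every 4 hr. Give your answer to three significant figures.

346 mg

CL = 140 mL/min = 140 × 0.06 = 8.400 L/h
At steady state, dose per interval replaces the amount cleared in that interval: D/τ = CL·Css.
D = CL × Css × τ = 8.400 × 10.3 × 4 = 346.1 mg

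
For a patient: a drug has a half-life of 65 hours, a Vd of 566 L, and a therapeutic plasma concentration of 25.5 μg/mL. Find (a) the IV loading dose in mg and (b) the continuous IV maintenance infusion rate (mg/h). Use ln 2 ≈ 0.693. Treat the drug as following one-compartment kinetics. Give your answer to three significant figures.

(a) 14400 mg; (b) 154 mg/h

LD = Vd × C = 566.0 × 25.5 = 14430 mg
CL = 0.693 × Vd / t½ = 0.693 × 566.0 / 65 = 6.034 L/h
Infusion rate = CL × Css = 6.034 × 25.5 = 153.9 mg/h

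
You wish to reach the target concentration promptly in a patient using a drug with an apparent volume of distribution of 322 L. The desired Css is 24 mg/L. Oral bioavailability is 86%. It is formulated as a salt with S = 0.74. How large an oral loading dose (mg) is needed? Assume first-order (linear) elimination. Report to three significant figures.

The loading dose fills Vd to the target concentration.
LD = Vd × C / F / S = 322.0 × 24.00 / 0.86 / 0.74 = 12140 mg

12100 mg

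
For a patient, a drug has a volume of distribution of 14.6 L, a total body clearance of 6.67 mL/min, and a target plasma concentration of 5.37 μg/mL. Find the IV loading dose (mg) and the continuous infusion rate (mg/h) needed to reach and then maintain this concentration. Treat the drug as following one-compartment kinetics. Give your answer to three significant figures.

Loading: fill Vd to C_target → 14.60 L × 5.37 mg/L = 78.40 mg
CL = 6.67 mL/min = 6.67 × 0.06 = 0.4002 L/h
Maintenance: replace elimination → rate = CL × Css = 0.4002 × 5.37 = 2.149 mg/h

(a) 78.4 mg; (b) 2.15 mg/h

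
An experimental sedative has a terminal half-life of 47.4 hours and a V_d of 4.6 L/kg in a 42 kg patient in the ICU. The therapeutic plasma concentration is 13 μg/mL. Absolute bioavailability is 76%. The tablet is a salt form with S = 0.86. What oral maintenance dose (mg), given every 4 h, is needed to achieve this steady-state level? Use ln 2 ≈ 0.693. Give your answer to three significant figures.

Vd = 4.6 L/kg × 42 kg = 193.2 L
k = 0.693/47.4 = 0.01462 h⁻¹, so CL = k·Vd = 0.01462 × 193.2 = 2.825 L/h
D = CL × Css × τ / F / S = 2.825 × 13 × 4 / 0.76 / 0.86 = 224.8 mg

225 mg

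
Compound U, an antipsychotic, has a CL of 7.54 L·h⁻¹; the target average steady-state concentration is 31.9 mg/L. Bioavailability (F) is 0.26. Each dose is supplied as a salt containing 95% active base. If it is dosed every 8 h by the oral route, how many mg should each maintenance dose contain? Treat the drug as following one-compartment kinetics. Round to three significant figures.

7790 mg

At steady state, dose per interval replaces the amount cleared in that interval: F·S·D/τ = CL·Css.
D = CL × Css × τ / F / S = 7.540 × 31.9 × 8 / 0.26 / 0.95 = 7790 mg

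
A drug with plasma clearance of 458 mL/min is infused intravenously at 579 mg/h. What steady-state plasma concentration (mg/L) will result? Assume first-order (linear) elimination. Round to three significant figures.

21.1 mg/L

Convert clearance: 458 mL/min × 60 min/h ÷ 1000 mL/L = 27.48 L/h
Css = rate / CL = 579 / 27.48 = 21.07 mg/L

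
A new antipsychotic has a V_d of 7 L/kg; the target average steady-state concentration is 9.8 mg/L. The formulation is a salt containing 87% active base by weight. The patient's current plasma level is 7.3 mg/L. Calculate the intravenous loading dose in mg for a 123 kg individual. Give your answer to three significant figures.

2470 mg

Vd(total) = 123 kg × 7 L/kg = 861.0 L
The loading dose fills Vd to the target concentration.
Concentration deficit ΔC = 9.8 − 7.3 = 2.500 mg/L
LD = Vd × ΔC / S = 861.0 × 2.500 / 0.87 = 2474 mg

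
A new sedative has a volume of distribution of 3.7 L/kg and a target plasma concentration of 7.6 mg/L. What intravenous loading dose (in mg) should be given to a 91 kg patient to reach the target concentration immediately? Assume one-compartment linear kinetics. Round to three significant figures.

2560 mg

Total Vd = 3.7 × 91 = 336.7 L
The loading dose fills Vd to the target concentration.
LD = Vd × C = 336.7 × 7.600 = 2559 mg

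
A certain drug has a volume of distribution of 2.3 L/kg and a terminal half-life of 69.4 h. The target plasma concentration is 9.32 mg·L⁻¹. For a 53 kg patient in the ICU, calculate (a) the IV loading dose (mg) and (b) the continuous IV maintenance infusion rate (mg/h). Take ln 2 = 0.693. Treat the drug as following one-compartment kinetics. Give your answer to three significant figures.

(a) 1140 mg; (b) 11.3 mg/h

Vd = 2.3 L/kg × 53 kg = 121.9 L
LD = Vd × C = 121.9 × 9.32 = 1136 mg
CL = 0.693 × Vd / t½ = 0.693 × 121.9 / 69.4 = 1.217 L/h
Infusion rate = CL × Css = 1.217 × 9.32 = 11.34 mg/h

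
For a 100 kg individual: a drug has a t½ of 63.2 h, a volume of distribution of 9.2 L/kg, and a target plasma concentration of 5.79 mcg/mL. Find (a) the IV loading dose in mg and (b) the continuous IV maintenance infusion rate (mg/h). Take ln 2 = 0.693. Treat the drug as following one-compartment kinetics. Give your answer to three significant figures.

Vd = 9.2 L/kg × 100 kg = 920.0 L
LD = Vd × C = 920.0 × 5.79 = 5327 mg
CL = 0.693 × Vd / t½ = 0.693 × 920.0 / 63.2 = 10.09 L/h
Infusion rate = CL × Css = 10.09 × 5.79 = 58.42 mg/h

(a) 5330 mg; (b) 58.4 mg/h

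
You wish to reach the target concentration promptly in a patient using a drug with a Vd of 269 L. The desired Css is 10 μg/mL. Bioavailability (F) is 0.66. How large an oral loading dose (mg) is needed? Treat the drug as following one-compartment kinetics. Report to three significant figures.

4080 mg

LD = Vd × C / F = 269.0 × 10.00 / 0.66 = 4076 mg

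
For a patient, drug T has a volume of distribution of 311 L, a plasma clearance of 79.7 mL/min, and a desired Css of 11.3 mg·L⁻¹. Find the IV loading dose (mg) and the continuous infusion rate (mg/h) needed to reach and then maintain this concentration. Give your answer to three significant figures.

Loading: fill Vd to C_target → 311.0 L × 11.3 mg/L = 3514 mg
Convert clearance: 79.7 mL/min × 60 min/h ÷ 1000 mL/L = 4.782 L/h
Maintenance: replace elimination → rate = CL × Css = 4.782 × 11.3 = 54.04 mg/h

(a) 3510 mg; (b) 54.0 mg/h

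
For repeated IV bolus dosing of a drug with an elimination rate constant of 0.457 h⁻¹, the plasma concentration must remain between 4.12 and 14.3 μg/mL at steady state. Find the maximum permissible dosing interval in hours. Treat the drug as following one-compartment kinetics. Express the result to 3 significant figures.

2.72 h

Between IV bolus doses, concentration decays as C = C₀·e^(−kτ), so C_peak/C_trough = e^(kτ).
τ_max = ln(C_peak/C_trough) / k = ln(14.3/4.12) / 0.4570 = 1.244 / 0.4570 = 2.722 h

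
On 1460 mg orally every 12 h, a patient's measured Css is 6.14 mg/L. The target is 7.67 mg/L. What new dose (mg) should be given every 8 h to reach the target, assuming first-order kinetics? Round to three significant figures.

1220 mg

With linear kinetics, Css is proportional to dose rate (D/τ) at fixed clearance.
D₂ = D₁ × (Css,target / Css,current) × (τ₂/τ₁) = 1460 × (7.67/6.14) × (8/12) = 1216 mg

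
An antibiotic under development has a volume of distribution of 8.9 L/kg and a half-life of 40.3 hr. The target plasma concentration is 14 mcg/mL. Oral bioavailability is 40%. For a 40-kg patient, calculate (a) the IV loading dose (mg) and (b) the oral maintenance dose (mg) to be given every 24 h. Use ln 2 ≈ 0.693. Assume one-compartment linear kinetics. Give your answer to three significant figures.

(a) 4980 mg; (b) 5140 mg

Total Vd = 8.9 × 40 = 356.0 L
LD = Vd × C = 356.0 × 14 = 4984 mg
CL = 0.693 × Vd / t½ = 0.693 × 356.0 / 40.3 = 6.122 L/h
D = CL × Css × τ / F = 6.122 × 14 × 24 / 0.4 = 5142 mg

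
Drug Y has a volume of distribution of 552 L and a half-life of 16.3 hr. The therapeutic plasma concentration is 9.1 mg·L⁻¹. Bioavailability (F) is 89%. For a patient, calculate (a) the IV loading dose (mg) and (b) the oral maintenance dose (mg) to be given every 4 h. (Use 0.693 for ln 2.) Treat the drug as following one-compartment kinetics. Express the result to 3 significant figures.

LD = Vd × C = 552.0 × 9.1 = 5023 mg
CL = 0.693 × Vd / t½ = 0.693 × 552.0 / 16.3 = 23.47 L/h
D = CL × Css × τ / F = 23.47 × 9.1 × 4 / 0.89 = 959.9 mg

(a) 5020 mg; (b) 960 mg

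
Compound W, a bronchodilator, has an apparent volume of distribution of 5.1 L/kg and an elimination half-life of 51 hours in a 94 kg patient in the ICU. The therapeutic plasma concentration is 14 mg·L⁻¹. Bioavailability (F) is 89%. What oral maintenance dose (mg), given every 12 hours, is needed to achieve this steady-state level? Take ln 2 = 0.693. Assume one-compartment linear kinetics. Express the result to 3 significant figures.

Vd = 5.1 L/kg × 94 kg = 479.4 L
k = 0.693/51 = 0.01359 h⁻¹, so CL = k·Vd = 0.01359 × 479.4 = 6.515 L/h
D = CL × Css × τ / F = 6.515 × 14 × 12 / 0.89 = 1230 mg

1230 mg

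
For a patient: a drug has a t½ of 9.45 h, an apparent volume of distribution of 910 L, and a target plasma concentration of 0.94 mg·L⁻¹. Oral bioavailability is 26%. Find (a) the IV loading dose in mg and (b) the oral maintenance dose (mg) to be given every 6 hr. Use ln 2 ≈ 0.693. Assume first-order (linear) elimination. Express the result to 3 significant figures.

LD = Vd × C = 910.0 × 0.94 = 855.4 mg
CL = 0.693 × Vd / t½ = 0.693 × 910.0 / 9.45 = 66.73 L/h
D = CL × Css × τ / F = 66.73 × 0.94 × 6 / 0.26 = 1448 mg

(a) 855 mg; (b) 1450 mg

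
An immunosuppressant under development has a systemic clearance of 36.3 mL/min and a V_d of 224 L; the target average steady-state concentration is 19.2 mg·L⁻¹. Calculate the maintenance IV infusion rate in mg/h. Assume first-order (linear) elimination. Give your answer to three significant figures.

CL = 36.3 mL/min = 36.3 × 0.06 = 2.178 L/h
Maintenance depends on clearance, not Vd — rate in must match rate out.
R₀ = 2.178 × 19.2 = 41.82 mg/h

41.8 mg/h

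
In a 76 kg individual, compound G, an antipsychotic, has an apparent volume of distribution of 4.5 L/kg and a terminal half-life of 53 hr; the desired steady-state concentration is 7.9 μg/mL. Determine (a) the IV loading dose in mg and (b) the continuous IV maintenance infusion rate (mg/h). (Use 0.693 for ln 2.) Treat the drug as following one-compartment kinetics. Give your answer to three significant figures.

Vd = 4.5 L/kg × 76 kg = 342.0 L
LD = Vd × C = 342.0 × 7.9 = 2702 mg
CL = 0.693 × Vd / t½ = 0.693 × 342.0 / 53 = 4.472 L/h
Infusion rate = CL × Css = 4.472 × 7.9 = 35.33 mg/h

(a) 2700 mg; (b) 35.3 mg/h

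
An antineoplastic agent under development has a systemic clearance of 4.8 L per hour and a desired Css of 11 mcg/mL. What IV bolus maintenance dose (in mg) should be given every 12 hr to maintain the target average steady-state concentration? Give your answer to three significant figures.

634 mg

D = CL × Css × τ = 4.800 × 11 × 12 = 633.6 mg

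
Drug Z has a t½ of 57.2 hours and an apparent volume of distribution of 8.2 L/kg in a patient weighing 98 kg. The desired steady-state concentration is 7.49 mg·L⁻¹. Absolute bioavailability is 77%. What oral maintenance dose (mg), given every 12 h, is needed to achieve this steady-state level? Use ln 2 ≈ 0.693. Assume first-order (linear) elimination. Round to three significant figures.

1140 mg

Vd(total) = 98 kg × 8.2 L/kg = 803.6 L
k = 0.693/57.2 = 0.01212 h⁻¹, so CL = k·Vd = 0.01212 × 803.6 = 9.740 L/h
D = CL × Css × τ / F = 9.740 × 7.49 × 12 / 0.77 = 1137 mg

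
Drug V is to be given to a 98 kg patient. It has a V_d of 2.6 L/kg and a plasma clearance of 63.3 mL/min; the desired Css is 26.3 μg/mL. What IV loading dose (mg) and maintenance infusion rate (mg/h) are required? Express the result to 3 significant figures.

(a) 6700 mg; (b) 99.9 mg/h

Vd(total) = 98 kg × 2.6 L/kg = 254.8 L
LD = Vd · C_target = 254.8 × 26.3 = 6701 mg
CL = 63.3 mL/min = 63.3 × 0.06 = 3.798 L/h
Infusion rate = 3.798 L/h × 26.3 mg/L = 99.89 mg/h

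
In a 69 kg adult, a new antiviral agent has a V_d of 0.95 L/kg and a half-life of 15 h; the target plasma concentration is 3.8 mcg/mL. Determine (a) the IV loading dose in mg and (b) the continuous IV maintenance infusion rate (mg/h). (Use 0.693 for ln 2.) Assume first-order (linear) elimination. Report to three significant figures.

Vd(total) = 69 kg × 0.95 L/kg = 65.55 L
LD = Vd × C = 65.55 × 3.8 = 249.1 mg
CL = 0.693 × Vd / t½ = 0.693 × 65.55 / 15 = 3.028 L/h
Infusion rate = CL × Css = 3.028 × 3.8 = 11.51 mg/h

(a) 249 mg; (b) 11.5 mg/h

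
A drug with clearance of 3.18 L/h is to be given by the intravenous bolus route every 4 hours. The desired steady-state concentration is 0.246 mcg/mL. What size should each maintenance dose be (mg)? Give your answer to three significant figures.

3.13 mg

At steady state, dose per interval replaces the amount cleared in that interval: D/τ = CL·Css.
D = CL × Css × τ = 3.180 × 0.246 × 4 = 3.129 mg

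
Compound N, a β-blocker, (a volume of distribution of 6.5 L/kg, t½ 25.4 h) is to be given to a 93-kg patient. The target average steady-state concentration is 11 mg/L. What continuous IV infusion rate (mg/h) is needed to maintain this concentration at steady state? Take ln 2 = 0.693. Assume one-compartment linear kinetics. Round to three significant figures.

181 mg/h

Vd(total) = 93 kg × 6.5 L/kg = 604.5 L
CL = 0.693 × Vd / t½ = 0.693 × 604.5 / 25.4 = 16.49 L/h
Infusion rate = CL × Css = 16.49 × 11 = 181.4 mg/h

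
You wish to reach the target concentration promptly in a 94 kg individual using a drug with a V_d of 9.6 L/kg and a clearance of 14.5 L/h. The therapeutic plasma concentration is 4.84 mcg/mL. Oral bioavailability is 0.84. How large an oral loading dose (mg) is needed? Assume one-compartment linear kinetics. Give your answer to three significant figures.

5200 mg

Vd(total) = 94 kg × 9.6 L/kg = 902.4 L
LD = Vd × C / F = 902.4 × 4.840 / 0.84 = 5200 mg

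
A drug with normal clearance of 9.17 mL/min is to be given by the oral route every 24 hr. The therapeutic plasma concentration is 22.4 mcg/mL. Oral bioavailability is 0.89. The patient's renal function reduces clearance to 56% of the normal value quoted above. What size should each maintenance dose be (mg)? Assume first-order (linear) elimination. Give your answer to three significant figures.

CL = 9.17 mL/min = 9.17 × 0.06 = 0.5502 L/h
Patient clearance = 0.56 × 0.5502 = 0.3081 L/h
D = CL × Css × τ / F = 0.3081 × 22.4 × 24 / 0.89 = 186.1 mg

186 mg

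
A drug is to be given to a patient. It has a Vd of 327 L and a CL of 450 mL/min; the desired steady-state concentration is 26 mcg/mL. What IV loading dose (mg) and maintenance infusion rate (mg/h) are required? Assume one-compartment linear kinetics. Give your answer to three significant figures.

(a) 8500 mg; (b) 702 mg/h

Loading: fill Vd to C_target → 327.0 L × 26 mg/L = 8502 mg
Convert clearance: 450 mL/min × 60 min/h ÷ 1000 mL/L = 27.00 L/h
Maintenance: replace elimination → rate = CL × Css = 27.00 × 26 = 702.0 mg/h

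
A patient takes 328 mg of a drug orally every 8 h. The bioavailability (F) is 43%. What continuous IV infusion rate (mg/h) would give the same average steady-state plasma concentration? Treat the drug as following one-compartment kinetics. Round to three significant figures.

Equivalent systemic input: infusion rate = F·D/τ.
Rate = 0.43 × 328 / 8 = 17.63 mg/h

17.6 mg/h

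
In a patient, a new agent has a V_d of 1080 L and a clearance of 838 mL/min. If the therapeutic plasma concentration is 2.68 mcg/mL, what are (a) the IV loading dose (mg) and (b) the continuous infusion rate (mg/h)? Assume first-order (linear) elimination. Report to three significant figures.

(a) 2890 mg; (b) 135 mg/h

LD = Vd · C_target = 1080 × 2.68 = 2894 mg
CL = 838 mL/min = 838 × 0.06 = 50.28 L/h
Maintenance: replace elimination → rate = CL × Css = 50.28 × 2.68 = 134.8 mg/h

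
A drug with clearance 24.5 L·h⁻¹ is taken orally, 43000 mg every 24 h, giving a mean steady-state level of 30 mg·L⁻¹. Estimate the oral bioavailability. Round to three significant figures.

0.410

F·D/τ = CL·Css at steady state → F = CL·Css·τ / D.
F = 24.5 × 30 × 24 / 43000 = 0.410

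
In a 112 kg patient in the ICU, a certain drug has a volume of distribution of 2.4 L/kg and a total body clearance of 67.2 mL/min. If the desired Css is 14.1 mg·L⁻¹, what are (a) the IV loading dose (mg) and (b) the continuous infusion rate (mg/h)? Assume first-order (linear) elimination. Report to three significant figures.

Vd(total) = 112 kg × 2.4 L/kg = 268.8 L
Loading dose = Vd × C = 268.8 × 14.1 = 3790 mg
Convert clearance: 67.2 mL/min × 60 min/h ÷ 1000 mL/L = 4.032 L/h
Maintenance infusion rate = CL × Css = 4.032 × 14.1 = 56.85 mg/h

(a) 3790 mg; (b) 56.9 mg/h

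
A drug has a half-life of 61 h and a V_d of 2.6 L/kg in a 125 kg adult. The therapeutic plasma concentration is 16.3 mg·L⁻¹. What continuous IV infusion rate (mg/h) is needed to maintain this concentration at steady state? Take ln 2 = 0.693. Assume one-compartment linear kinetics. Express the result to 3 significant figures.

Total Vd = 2.6 × 125 = 325.0 L
CL = 0.693 × Vd / t½ = 0.693 × 325.0 / 61 = 3.692 L/h
Infusion rate = CL × Css = 3.692 × 16.3 = 60.18 mg/h

60.2 mg/h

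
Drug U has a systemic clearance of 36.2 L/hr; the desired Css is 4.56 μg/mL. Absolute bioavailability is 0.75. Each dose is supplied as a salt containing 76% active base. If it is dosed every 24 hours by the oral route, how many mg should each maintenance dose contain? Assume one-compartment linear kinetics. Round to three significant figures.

D = CL × Css × τ / F / S = 36.20 × 4.56 × 24 / 0.75 / 0.76 = 6950 mg

6950 mg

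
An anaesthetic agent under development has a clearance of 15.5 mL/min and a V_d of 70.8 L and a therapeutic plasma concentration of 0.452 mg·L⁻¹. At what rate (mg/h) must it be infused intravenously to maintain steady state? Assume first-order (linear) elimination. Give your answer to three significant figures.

CL = 15.5 mL/min × 60/1000 = 0.9300 L/h
R₀ = 0.9300 × 0.452 = 0.4204 mg/h

0.420 mg/h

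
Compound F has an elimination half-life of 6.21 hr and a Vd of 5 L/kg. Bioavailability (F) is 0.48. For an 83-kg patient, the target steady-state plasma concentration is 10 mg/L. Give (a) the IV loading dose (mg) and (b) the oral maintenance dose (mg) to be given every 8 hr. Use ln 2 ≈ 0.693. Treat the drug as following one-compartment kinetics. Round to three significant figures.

(a) 4150 mg; (b) 7720 mg

Total Vd = 5 × 83 = 415.0 L
LD = Vd × C = 415.0 × 10 = 4150 mg
CL = 0.693 × Vd / t½ = 0.693 × 415.0 / 6.21 = 46.31 L/h
D = CL × Css × τ / F = 46.31 × 10 × 8 / 0.48 = 7718 mg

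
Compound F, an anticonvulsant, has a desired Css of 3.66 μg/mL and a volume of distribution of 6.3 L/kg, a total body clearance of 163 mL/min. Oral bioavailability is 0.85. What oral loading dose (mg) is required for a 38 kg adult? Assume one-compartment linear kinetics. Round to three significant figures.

1030 mg

Vd = 6.3 L/kg × 38 kg = 239.4 L
LD = Vd × C / F = 239.4 × 3.660 / 0.85 = 1031 mg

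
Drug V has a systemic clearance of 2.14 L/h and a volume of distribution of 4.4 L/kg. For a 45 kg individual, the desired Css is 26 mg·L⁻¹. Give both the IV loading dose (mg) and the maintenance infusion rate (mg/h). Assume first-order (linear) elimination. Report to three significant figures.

(a) 5150 mg; (b) 55.6 mg/h

Vd = 4.4 L/kg × 45 kg = 198.0 L
LD = Vd · C_target = 198.0 × 26 = 5148 mg
Maintenance: replace elimination → rate = CL × Css = 2.140 × 26 = 55.64 mg/h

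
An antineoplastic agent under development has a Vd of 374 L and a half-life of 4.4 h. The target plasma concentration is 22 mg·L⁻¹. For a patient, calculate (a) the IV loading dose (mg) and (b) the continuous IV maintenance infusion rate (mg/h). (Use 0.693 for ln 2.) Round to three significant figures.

(a) 8230 mg; (b) 1300 mg/h

LD = Vd × C = 374.0 × 22 = 8228 mg
CL = 0.693 × Vd / t½ = 0.693 × 374.0 / 4.4 = 58.91 L/h
Infusion rate = CL × Css = 58.91 × 22 = 1296 mg/h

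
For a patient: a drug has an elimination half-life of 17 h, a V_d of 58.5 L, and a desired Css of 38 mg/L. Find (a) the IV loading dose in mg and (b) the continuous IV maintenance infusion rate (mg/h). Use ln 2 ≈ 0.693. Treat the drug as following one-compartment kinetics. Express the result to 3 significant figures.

LD = Vd × C = 58.50 × 38 = 2223 mg
CL = 0.693 × Vd / t½ = 0.693 × 58.50 / 17 = 2.385 L/h
Infusion rate = CL × Css = 2.385 × 38 = 90.63 mg/h

(a) 2220 mg; (b) 90.6 mg/h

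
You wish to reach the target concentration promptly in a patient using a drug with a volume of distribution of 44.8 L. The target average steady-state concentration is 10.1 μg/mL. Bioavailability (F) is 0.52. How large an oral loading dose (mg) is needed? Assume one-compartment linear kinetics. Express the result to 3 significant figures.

870 mg

The loading dose fills Vd to the target concentration.
LD = Vd × C / F = 44.80 × 10.10 / 0.52 = 870.2 mg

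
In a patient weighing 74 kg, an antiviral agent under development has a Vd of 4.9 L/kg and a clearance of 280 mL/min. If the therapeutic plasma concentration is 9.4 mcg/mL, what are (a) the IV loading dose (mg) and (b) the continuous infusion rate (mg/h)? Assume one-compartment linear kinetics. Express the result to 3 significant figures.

(a) 3410 mg; (b) 158 mg/h

Vd(total) = 74 kg × 4.9 L/kg = 362.6 L
Loading dose = Vd × C = 362.6 × 9.4 = 3408 mg
Convert clearance: 280 mL/min × 60 min/h ÷ 1000 mL/L = 16.80 L/h
Infusion rate = 16.80 L/h × 9.4 mg/L = 157.9 mg/h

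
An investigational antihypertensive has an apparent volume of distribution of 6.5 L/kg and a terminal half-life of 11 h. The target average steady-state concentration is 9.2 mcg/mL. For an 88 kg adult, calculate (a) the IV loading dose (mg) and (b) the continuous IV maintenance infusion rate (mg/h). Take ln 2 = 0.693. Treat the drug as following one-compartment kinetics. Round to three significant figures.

(a) 5260 mg; (b) 332 mg/h

Vd(total) = 88 kg × 6.5 L/kg = 572.0 L
LD = Vd × C = 572.0 × 9.2 = 5262 mg
CL = 0.693 × Vd / t½ = 0.693 × 572.0 / 11 = 36.04 L/h
Infusion rate = CL × Css = 36.04 × 9.2 = 331.6 mg/h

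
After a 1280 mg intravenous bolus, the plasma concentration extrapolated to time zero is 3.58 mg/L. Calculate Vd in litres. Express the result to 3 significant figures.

Immediately after an IV bolus, C₀ = Dose / Vd, so Vd = Dose / C₀.
Vd = 1280 / 3.58 = 357.5 L

358 L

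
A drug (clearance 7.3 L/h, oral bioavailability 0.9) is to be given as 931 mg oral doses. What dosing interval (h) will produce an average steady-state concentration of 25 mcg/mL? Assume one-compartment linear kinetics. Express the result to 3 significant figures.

4.59 h

F·D/τ = CL·Css → τ = F·D / (CL·Css).
τ = 0.9 × 931 / (7.3 × 25) = 4.591 h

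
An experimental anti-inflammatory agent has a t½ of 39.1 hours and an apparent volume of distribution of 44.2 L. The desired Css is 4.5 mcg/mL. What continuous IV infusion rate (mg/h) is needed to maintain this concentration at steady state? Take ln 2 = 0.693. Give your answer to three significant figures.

CL = 0.693 × Vd / t½ = 0.693 × 44.20 / 39.1 = 0.7834 L/h
Infusion rate = CL × Css = 0.7834 × 4.5 = 3.525 mg/h

3.53 mg/h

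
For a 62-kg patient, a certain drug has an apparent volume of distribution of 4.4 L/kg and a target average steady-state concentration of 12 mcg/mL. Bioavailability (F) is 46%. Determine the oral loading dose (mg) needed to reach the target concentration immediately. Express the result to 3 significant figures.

Vd = 4.4 L/kg × 62 kg = 272.8 L
The loading dose fills Vd to the target concentration.
LD = Vd × C / F = 272.8 × 12.00 / 0.46 = 7117 mg

7120 mg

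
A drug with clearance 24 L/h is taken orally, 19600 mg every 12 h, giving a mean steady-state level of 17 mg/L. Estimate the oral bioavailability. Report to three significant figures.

F·D/τ = CL·Css at steady state → F = CL·Css·τ / D.
F = 24 × 17 × 12 / 19600 = 0.250

0.250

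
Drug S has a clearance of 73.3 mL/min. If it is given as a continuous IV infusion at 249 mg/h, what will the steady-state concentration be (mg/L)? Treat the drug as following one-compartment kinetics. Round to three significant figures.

Convert clearance: 73.3 mL/min × 60 min/h ÷ 1000 mL/L = 4.398 L/h
Css = rate / CL = 249 / 4.398 = 56.62 mg/L

56.6 mg/L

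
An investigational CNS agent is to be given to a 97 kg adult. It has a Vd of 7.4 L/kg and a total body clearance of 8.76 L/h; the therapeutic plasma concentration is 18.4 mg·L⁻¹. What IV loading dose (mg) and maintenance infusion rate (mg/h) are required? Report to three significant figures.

(a) 13200 mg; (b) 161 mg/h

Vd(total) = 97 kg × 7.4 L/kg = 717.8 L
Loading dose = Vd × C = 717.8 × 18.4 = 13210 mg
Infusion rate = 8.760 L/h × 18.4 mg/L = 161.2 mg/h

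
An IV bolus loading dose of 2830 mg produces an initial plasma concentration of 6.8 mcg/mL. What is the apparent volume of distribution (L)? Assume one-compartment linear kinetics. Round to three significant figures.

Immediately after an IV bolus, C₀ = Dose / Vd, so Vd = Dose / C₀.
Vd = 2830 / 6.8 = 416.2 L

416 L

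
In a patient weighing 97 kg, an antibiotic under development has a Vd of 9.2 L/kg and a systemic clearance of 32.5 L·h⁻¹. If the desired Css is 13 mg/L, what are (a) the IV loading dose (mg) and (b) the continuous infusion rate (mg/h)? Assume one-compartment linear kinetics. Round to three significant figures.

Total Vd = 9.2 × 97 = 892.4 L
LD = Vd · C_target = 892.4 × 13 = 11600 mg
Maintenance: replace elimination → rate = CL × Css = 32.50 × 13 = 422.5 mg/h

(a) 11600 mg; (b) 423 mg/h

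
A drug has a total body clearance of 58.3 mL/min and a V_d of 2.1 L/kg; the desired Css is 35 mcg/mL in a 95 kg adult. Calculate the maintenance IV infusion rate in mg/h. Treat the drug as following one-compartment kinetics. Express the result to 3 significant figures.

122 mg/h

CL = 58.3 mL/min = 58.3 × 0.06 = 3.498 L/h
At steady state, infusion rate equals elimination rate: rate in = CL × Css.
Infusion rate = CL · Css = 3.498 L/h × 35 mg/L = 122.4 mg/h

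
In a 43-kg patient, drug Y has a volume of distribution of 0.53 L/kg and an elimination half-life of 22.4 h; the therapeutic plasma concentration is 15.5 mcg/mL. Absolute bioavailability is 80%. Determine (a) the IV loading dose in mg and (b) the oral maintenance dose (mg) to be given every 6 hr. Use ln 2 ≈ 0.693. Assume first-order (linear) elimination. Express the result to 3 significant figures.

Vd = 0.53 L/kg × 43 kg = 22.79 L
LD = Vd × C = 22.79 × 15.5 = 353.2 mg
CL = 0.693 × Vd / t½ = 0.693 × 22.79 / 22.4 = 0.7051 L/h
D = CL × Css × τ / F = 0.7051 × 15.5 × 6 / 0.8 = 81.97 mg

(a) 353 mg; (b) 82.0 mg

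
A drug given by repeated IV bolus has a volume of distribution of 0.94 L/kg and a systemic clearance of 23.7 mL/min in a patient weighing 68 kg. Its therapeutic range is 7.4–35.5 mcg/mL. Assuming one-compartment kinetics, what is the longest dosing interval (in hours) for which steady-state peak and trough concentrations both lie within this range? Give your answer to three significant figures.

Vd = 0.94 L/kg × 68 kg = 63.92 L
CL = 23.7 mL/min = 23.7 × 0.06 = 1.422 L/h
k = CL / Vd = 1.422 / 63.92 = 0.02225 h⁻¹
Between IV bolus doses, concentration decays as C = C₀·e^(−kτ), so C_peak/C_trough = e^(kτ).
τ_max = ln(C_peak/C_trough) / k = ln(35.5/7.4) / 0.02225 = 1.568 / 0.02225 = 70.47 h

70.5 h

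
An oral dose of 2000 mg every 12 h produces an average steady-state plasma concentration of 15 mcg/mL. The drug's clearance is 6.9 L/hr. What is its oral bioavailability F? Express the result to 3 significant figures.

F·D/τ = CL·Css at steady state → F = CL·Css·τ / D.
F = 6.9 × 15 × 12 / 2000 = 0.621

0.621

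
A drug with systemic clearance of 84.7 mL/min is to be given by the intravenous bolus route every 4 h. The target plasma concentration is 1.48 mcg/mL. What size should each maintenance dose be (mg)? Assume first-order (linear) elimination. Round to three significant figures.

30.1 mg

CL = 84.7 mL/min × 60/1000 = 5.082 L/h
At steady state, dose per interval replaces the amount cleared in that interval: D/τ = CL·Css.
D = CL × Css × τ = 5.082 × 1.48 × 4 = 30.09 mg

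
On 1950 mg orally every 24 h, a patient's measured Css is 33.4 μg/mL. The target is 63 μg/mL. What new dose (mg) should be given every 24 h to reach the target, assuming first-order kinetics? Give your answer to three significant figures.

3680 mg

For first-order elimination, Css ∝ F·D/(CL·τ); F and CL are unchanged, so Css ∝ D/τ.
D₂ = D₁ × (Css,target / Css,current) = 1950 × 63/33.4 = 3678 mg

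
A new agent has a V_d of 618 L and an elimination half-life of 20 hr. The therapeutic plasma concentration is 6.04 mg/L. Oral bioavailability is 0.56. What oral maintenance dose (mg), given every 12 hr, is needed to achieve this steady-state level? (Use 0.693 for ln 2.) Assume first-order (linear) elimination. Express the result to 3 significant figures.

2770 mg

CL = ln 2 · Vd / t½ = 0.693 × 618.0 / 20 = 21.41 L/h
D = CL × Css × τ / F = 21.41 × 6.04 × 12 / 0.56 = 2771 mg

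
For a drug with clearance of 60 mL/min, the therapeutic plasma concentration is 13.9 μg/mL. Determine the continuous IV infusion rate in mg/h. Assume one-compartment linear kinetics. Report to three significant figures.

Convert clearance: 60 mL/min × 60 min/h ÷ 1000 mL/L = 3.600 L/h
At steady state, infusion rate equals elimination rate: rate in = CL × Css.
Infusion rate = CL · Css = 3.600 L/h × 13.9 mg/L = 50.04 mg/h

50.0 mg/h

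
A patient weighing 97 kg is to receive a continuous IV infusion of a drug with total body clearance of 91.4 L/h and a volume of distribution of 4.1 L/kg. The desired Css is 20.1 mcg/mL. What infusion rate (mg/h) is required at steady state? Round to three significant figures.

1840 mg/h

Vd does not affect the maintenance rate; only clearance governs steady-state input.
Rate = CL × Css = 91.40 × 20.1 = 1837 mg/h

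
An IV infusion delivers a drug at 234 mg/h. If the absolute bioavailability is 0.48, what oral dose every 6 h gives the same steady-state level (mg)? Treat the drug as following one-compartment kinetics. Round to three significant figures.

2930 mg

To maintain the same Css, the systemic dosing rate must be unchanged: F·D/τ = infusion rate.
D = rate × τ / F = 234 × 6 / 0.48 = 2925 mg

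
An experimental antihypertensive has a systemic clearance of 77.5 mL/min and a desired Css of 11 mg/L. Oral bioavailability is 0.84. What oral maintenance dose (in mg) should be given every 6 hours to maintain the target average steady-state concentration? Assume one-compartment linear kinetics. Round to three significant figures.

365 mg

CL = 77.5 mL/min × 60/1000 = 4.650 L/h
D = CL × Css × τ / F = 4.650 × 11 × 6 / 0.84 = 365.4 mg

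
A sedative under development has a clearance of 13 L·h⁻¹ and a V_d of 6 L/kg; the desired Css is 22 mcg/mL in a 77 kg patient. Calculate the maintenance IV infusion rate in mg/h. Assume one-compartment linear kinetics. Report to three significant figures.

286 mg/h

R₀ = 13.00 × 22 = 286.0 mg/h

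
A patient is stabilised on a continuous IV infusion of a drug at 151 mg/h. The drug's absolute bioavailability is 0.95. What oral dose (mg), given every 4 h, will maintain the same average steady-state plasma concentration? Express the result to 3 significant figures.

636 mg

To maintain the same Css, the systemic dosing rate must be unchanged: F·D/τ = infusion rate.
D = rate × τ / F = 151 × 4 / 0.95 = 635.8 mg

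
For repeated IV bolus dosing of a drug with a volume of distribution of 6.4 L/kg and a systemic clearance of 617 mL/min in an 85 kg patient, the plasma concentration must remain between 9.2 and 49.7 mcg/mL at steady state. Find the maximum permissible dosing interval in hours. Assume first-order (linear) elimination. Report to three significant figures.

Total Vd = 6.4 × 85 = 544.0 L
CL = 617 mL/min × 60/1000 = 37.02 L/h
k = CL / Vd = 37.02 / 544.0 = 0.06805 h⁻¹
Between IV bolus doses, concentration decays as C = C₀·e^(−kτ), so C_peak/C_trough = e^(kτ).
τ_max = ln(C_peak/C_trough) / k = ln(49.7/9.2) / 0.06805 = 1.687 / 0.06805 = 24.79 h

24.8 h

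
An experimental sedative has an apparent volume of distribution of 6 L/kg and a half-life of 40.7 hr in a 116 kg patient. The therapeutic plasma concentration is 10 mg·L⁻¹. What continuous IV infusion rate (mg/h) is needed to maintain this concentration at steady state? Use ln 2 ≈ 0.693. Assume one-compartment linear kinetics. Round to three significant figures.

Vd(total) = 116 kg × 6 L/kg = 696.0 L
CL = 0.693 × Vd / t½ = 0.693 × 696.0 / 40.7 = 11.85 L/h
Infusion rate = CL × Css = 11.85 × 10 = 118.5 mg/h

119 mg/h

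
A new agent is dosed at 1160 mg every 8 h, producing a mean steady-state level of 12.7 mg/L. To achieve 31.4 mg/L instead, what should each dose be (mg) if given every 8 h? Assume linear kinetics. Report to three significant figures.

With linear kinetics, Css is proportional to dose rate (D/τ) at fixed clearance.
D₂ = D₁ × (Css,target / Css,current) = 1160 × 31.4/12.7 = 2868 mg

2870 mg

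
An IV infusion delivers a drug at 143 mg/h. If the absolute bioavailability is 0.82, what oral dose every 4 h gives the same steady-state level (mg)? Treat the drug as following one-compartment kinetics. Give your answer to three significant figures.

To maintain the same Css, the systemic dosing rate must be unchanged: F·D/τ = infusion rate.
D = rate × τ / F = 143 × 4 / 0.82 = 697.6 mg

698 mg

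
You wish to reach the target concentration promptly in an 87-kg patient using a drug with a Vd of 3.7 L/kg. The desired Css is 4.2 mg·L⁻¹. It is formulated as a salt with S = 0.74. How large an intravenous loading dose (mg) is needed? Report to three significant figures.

Vd(total) = 87 kg × 3.7 L/kg = 321.9 L
The loading dose fills Vd to the target concentration.
LD = Vd × C / S = 321.9 × 4.200 / 0.74 = 1827 mg

1830 mg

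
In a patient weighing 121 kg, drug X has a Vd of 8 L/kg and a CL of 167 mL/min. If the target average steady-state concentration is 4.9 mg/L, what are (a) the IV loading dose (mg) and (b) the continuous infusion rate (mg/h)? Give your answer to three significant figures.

Total Vd = 8 × 121 = 968.0 L
Loading dose = Vd × C = 968.0 × 4.9 = 4743 mg
CL = 167 mL/min × 60/1000 = 10.02 L/h
Maintenance: replace elimination → rate = CL × Css = 10.02 × 4.9 = 49.10 mg/h

(a) 4740 mg; (b) 49.1 mg/h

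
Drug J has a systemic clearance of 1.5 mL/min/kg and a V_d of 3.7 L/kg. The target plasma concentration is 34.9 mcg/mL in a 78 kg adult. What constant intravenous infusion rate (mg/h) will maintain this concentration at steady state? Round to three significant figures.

245 mg/h

CL = 1.5 mL/min/kg × 78 kg = 117.0 mL/min = 117.0 × 60/1000 = 7.020 L/h
Rate = CL × Css = 7.020 × 34.9 = 245.0 mg/h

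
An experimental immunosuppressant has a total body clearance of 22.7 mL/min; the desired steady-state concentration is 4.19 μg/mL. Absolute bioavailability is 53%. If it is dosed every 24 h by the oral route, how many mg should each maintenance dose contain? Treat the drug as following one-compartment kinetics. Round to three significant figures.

CL = 22.7 mL/min × 60/1000 = 1.362 L/h
D = CL × Css × τ / F = 1.362 × 4.19 × 24 / 0.53 = 258.4 mg

258 mg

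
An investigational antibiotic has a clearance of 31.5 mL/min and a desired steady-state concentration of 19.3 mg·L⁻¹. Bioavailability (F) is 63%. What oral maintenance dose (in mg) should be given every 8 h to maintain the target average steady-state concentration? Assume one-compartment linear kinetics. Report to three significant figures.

CL = 31.5 mL/min × 60/1000 = 1.890 L/h
At steady state, dose per interval replaces the amount cleared in that interval: F·D/τ = CL·Css.
D = CL × Css × τ / F = 1.890 × 19.3 × 8 / 0.63 = 463.2 mg

463 mg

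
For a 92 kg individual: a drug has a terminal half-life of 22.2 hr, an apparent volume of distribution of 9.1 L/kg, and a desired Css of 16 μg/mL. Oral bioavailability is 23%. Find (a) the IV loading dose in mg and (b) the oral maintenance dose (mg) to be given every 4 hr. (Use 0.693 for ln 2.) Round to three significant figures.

(a) 13400 mg; (b) 7270 mg

Vd(total) = 92 kg × 9.1 L/kg = 837.2 L
LD = Vd × C = 837.2 × 16 = 13400 mg
CL = 0.693 × Vd / t½ = 0.693 × 837.2 / 22.2 = 26.13 L/h
D = CL × Css × τ / F = 26.13 × 16 × 4 / 0.23 = 7271 mg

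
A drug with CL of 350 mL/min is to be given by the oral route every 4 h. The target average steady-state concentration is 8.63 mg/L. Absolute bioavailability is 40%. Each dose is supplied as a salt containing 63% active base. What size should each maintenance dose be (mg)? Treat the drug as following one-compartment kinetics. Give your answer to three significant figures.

CL = 350 mL/min × 60/1000 = 21.00 L/h
At steady state, dose per interval replaces the amount cleared in that interval: F·S·D/τ = CL·Css.
D = CL × Css × τ / F / S = 21.00 × 8.63 × 4 / 0.4 / 0.63 = 2877 mg

2880 mg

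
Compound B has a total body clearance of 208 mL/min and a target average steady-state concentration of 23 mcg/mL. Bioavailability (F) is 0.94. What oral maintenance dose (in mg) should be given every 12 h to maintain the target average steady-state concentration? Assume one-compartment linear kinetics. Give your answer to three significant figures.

CL = 208 mL/min × 60/1000 = 12.48 L/h
At steady state, dose per interval replaces the amount cleared in that interval: F·D/τ = CL·Css.
D = CL × Css × τ / F = 12.48 × 23 × 12 / 0.94 = 3664 mg

3660 mg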